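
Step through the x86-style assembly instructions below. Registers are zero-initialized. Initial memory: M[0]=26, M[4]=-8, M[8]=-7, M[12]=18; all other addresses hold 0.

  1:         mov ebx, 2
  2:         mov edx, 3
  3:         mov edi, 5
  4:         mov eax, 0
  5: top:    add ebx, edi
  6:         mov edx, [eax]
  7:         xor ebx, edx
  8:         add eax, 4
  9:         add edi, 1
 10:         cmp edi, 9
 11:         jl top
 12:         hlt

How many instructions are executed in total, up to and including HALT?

33

ebx=2
edx=3
edi=5
eax=0
ebx=2+5=7
edx=M[0]=26
ebx=7^26=29
eax=0+4=4
edi=5+1=6
cmp edi, 9  (cmp 6,9)
jl top: taken
ebx=29+6=35
edx=M[4]=-8
ebx=35^(-8)=-37
eax=4+4=8
edi=6+1=7
cmp edi, 9  (cmp 7,9)
jl top: taken
ebx=(-37)+7=-30
edx=M[8]=-7
ebx=(-30)^(-7)=27
eax=8+4=12
edi=7+1=8
cmp edi, 9  (cmp 8,9)
jl top: taken
ebx=27+8=35
edx=M[12]=18
ebx=35^18=49
eax=12+4=16
edi=8+1=9
cmp edi, 9  (cmp 9,9)
jl top: not taken
halt.
Total executed instructions: 33.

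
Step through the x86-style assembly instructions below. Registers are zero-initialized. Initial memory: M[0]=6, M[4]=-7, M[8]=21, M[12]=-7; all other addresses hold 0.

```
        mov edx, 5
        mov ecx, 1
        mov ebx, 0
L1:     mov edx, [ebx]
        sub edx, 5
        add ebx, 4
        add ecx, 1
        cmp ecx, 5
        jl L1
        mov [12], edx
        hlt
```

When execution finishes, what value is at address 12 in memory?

mov edx, 5 → edx=5
mov ecx, 1 → ecx=1
mov ebx, 0 → ebx=0
mov edx, [ebx] → edx=M[0]=6
sub edx, 5 → edx=6-5=1
add ebx, 4 → ebx=0+4=4
add ecx, 1 → ecx=1+1=2
cmp ecx, 5  (cmp 2,5)
jl L1: taken
mov edx, [ebx] → edx=M[4]=-7
sub edx, 5 → edx=(-7)-5=-12
add ebx, 4 → ebx=4+4=8
add ecx, 1 → ecx=2+1=3
cmp ecx, 5  (cmp 3,5)
jl L1: taken
mov edx, [ebx] → edx=M[8]=21
sub edx, 5 → edx=21-5=16
add ebx, 4 → ebx=8+4=12
add ecx, 1 → ecx=3+1=4
cmp ecx, 5  (cmp 4,5)
jl L1: taken
mov edx, [ebx] → edx=M[12]=-7
sub edx, 5 → edx=(-7)-5=-12
add ebx, 4 → ebx=12+4=16
add ecx, 1 → ecx=4+1=5
cmp ecx, 5  (cmp 5,5)
jl L1: not taken
mov [12], edx → M[12]=-12
halt.

-12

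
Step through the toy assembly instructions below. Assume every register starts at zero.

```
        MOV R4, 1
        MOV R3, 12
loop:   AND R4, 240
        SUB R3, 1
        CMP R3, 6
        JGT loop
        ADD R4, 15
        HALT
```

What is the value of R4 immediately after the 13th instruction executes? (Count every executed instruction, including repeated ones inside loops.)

R4=1
R3=12
R4=1&240=0
R3=12-1=11
CMP R3, 6  (cmp 11,6)
JGT loop: taken
R4=0&240=0
R3=11-1=10
CMP R3, 6  (cmp 10,6)
JGT loop: taken
R4=0&240=0
R3=10-1=9
CMP R3, 6  (cmp 9,6)
After step 13: R4 = 0.

0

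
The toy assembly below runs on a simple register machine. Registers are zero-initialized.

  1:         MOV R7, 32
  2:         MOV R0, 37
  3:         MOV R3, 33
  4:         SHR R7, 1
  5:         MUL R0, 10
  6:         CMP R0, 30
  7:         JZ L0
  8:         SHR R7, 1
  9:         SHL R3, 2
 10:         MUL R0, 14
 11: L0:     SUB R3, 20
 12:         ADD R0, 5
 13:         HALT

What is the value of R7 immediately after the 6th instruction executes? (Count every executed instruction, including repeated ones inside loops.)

MOV R7, 32 → R7=32
MOV R0, 37 → R0=37
MOV R3, 33 → R3=33
SHR R7, 1 → R7=32>>1=16
MUL R0, 10 → R0=37*10=370
CMP R0, 30  (cmp 370,30)
After step 6: R7 = 16.

16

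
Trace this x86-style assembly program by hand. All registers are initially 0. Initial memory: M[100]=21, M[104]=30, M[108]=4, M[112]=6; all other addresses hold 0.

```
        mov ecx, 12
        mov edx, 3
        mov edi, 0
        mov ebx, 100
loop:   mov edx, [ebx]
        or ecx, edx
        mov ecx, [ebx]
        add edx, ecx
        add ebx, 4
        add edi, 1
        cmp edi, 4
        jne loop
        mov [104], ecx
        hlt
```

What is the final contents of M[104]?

mov ecx, 12 → ecx=12
mov edx, 3 → edx=3
mov edi, 0 → edi=0
mov ebx, 100 → ebx=100
mov edx, [ebx] → edx=M[100]=21
or ecx, edx → ecx=12|21=29
mov ecx, [ebx] → ecx=M[100]=21
add edx, ecx → edx=21+21=42
add ebx, 4 → ebx=100+4=104
add edi, 1 → edi=0+1=1
cmp edi, 4  (cmp 1,4)
jne loop: taken
mov edx, [ebx] → edx=M[104]=30
or ecx, edx → ecx=21|30=31
mov ecx, [ebx] → ecx=M[104]=30
add edx, ecx → edx=30+30=60
add ebx, 4 → ebx=104+4=108
add edi, 1 → edi=1+1=2
cmp edi, 4  (cmp 2,4)
jne loop: taken
mov edx, [ebx] → edx=M[108]=4
or ecx, edx → ecx=30|4=30
mov ecx, [ebx] → ecx=M[108]=4
add edx, ecx → edx=4+4=8
add ebx, 4 → ebx=108+4=112
add edi, 1 → edi=2+1=3
cmp edi, 4  (cmp 3,4)
jne loop: taken
mov edx, [ebx] → edx=M[112]=6
or ecx, edx → ecx=4|6=6
mov ecx, [ebx] → ecx=M[112]=6
add edx, ecx → edx=6+6=12
add ebx, 4 → ebx=112+4=116
add edi, 1 → edi=3+1=4
cmp edi, 4  (cmp 4,4)
jne loop: not taken
mov [104], ecx → M[104]=6
halt.

6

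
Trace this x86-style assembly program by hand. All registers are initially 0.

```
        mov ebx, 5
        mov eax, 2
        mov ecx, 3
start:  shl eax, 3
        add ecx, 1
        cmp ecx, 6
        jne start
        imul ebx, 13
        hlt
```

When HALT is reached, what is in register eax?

mov ebx, 5 → ebx=5
mov eax, 2 → eax=2
mov ecx, 3 → ecx=3
shl eax, 3 → eax=2<<3=16
add ecx, 1 → ecx=3+1=4
cmp ecx, 6  (cmp 4,6)
jne start: taken
shl eax, 3 → eax=16<<3=128
add ecx, 1 → ecx=4+1=5
cmp ecx, 6  (cmp 5,6)
jne start: taken
shl eax, 3 → eax=128<<3=1024
add ecx, 1 → ecx=5+1=6
cmp ecx, 6  (cmp 6,6)
jne start: not taken
imul ebx, 13 → ebx=5*13=65
halt.

1024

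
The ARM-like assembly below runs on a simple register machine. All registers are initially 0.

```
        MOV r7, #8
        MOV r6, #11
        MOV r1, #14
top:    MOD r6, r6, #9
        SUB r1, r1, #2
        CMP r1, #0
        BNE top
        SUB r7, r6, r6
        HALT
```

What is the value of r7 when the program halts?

0

after MOV r7, #8: r7=8
after MOV r6, #11: r6=11
after MOV r1, #14: r1=14
after MOD r6, r6, #9: r6=11%9=2
after SUB r1, r1, #2: r1=14-2=12
CMP r1, #0  (cmp 12,0)
BNE top: taken
after MOD r6, r6, #9: r6=2%9=2
after SUB r1, r1, #2: r1=12-2=10
CMP r1, #0  (cmp 10,0)
BNE top: taken
after MOD r6, r6, #9: r6=2%9=2
after SUB r1, r1, #2: r1=10-2=8
CMP r1, #0  (cmp 8,0)
BNE top: taken
after MOD r6, r6, #9: r6=2%9=2
after SUB r1, r1, #2: r1=8-2=6
CMP r1, #0  (cmp 6,0)
BNE top: taken
after MOD r6, r6, #9: r6=2%9=2
after SUB r1, r1, #2: r1=6-2=4
CMP r1, #0  (cmp 4,0)
BNE top: taken
after MOD r6, r6, #9: r6=2%9=2
after SUB r1, r1, #2: r1=4-2=2
CMP r1, #0  (cmp 2,0)
BNE top: taken
after MOD r6, r6, #9: r6=2%9=2
after SUB r1, r1, #2: r1=2-2=0
CMP r1, #0  (cmp 0,0)
BNE top: not taken
after SUB r7, r6, r6: r7=2-2=0
halt.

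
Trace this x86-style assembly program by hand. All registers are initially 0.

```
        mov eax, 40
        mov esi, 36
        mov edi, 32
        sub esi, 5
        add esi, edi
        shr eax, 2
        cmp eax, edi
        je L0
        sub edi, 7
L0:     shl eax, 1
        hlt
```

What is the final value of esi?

63

eax=40
esi=36
edi=32
esi=36-5=31
esi=31+32=63
eax=40>>2=10
cmp eax, edi  (cmp 10,32)
je L0: not taken
edi=32-7=25
eax=10<<1=20
halt.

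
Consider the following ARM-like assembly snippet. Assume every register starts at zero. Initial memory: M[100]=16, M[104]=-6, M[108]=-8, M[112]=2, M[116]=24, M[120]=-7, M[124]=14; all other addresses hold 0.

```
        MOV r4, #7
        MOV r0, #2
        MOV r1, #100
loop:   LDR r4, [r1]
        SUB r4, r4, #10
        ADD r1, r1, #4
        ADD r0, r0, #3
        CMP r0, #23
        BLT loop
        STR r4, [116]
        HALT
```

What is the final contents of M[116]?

r4=7
r0=2
r1=100
r4=M[100]=16
r4=16-10=6
r1=100+4=104
r0=2+3=5
CMP r0, #23  (cmp 5,23)
BLT loop: taken
r4=M[104]=-6
r4=(-6)-10=-16
r1=104+4=108
r0=5+3=8
CMP r0, #23  (cmp 8,23)
BLT loop: taken
r4=M[108]=-8
r4=(-8)-10=-18
r1=108+4=112
r0=8+3=11
CMP r0, #23  (cmp 11,23)
BLT loop: taken
r4=M[112]=2
r4=2-10=-8
r1=112+4=116
r0=11+3=14
CMP r0, #23  (cmp 14,23)
BLT loop: taken
r4=M[116]=24
r4=24-10=14
r1=116+4=120
r0=14+3=17
CMP r0, #23  (cmp 17,23)
BLT loop: taken
r4=M[120]=-7
r4=(-7)-10=-17
r1=120+4=124
r0=17+3=20
CMP r0, #23  (cmp 20,23)
BLT loop: taken
r4=M[124]=14
r4=14-10=4
r1=124+4=128
r0=20+3=23
CMP r0, #23  (cmp 23,23)
BLT loop: not taken
STR r4, [116] → M[116]=4
halt.

4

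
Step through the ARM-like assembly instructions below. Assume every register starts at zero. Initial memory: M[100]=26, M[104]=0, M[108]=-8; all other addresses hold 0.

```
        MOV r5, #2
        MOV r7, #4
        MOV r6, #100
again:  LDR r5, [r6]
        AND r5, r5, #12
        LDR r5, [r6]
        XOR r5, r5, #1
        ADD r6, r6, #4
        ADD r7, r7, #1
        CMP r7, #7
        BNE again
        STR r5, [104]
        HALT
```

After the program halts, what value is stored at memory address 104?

-7

after MOV r5, #2: r5=2
after MOV r7, #4: r7=4
after MOV r6, #100: r6=100
after LDR r5, [r6]: r5=M[100]=26
after AND r5, r5, #12: r5=26&12=8
after LDR r5, [r6]: r5=M[100]=26
after XOR r5, r5, #1: r5=26^1=27
after ADD r6, r6, #4: r6=100+4=104
after ADD r7, r7, #1: r7=4+1=5
CMP r7, #7  (cmp 5,7)
BNE again: taken
after LDR r5, [r6]: r5=M[104]=0
after AND r5, r5, #12: r5=0&12=0
after LDR r5, [r6]: r5=M[104]=0
after XOR r5, r5, #1: r5=0^1=1
after ADD r6, r6, #4: r6=104+4=108
after ADD r7, r7, #1: r7=5+1=6
CMP r7, #7  (cmp 6,7)
BNE again: taken
after LDR r5, [r6]: r5=M[108]=-8
after AND r5, r5, #12: r5=(-8)&12=8
after LDR r5, [r6]: r5=M[108]=-8
after XOR r5, r5, #1: r5=(-8)^1=-7
after ADD r6, r6, #4: r6=108+4=112
after ADD r7, r7, #1: r7=6+1=7
CMP r7, #7  (cmp 7,7)
BNE again: not taken
STR r5, [104] → M[104]=-7
halt.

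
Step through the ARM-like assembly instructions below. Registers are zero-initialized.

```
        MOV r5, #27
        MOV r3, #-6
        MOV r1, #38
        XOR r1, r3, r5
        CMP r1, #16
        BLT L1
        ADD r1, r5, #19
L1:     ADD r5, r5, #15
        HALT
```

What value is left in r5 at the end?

42

after MOV r5, #27: r5=27
after MOV r3, #-6: r3=-6
after MOV r1, #38: r1=38
after XOR r1, r3, r5: r1=(-6)^27=-31
CMP r1, #16  (cmp -31,16)
BLT L1: taken
after ADD r5, r5, #15: r5=27+15=42
halt.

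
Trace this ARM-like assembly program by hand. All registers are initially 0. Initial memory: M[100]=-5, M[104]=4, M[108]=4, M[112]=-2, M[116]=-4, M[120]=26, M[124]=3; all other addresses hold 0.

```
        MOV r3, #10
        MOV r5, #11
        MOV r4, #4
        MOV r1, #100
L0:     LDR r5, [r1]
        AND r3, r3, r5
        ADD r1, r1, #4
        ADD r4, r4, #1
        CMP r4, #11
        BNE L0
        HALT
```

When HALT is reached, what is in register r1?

128

MOV r3, #10 → r3=10
MOV r5, #11 → r5=11
MOV r4, #4 → r4=4
MOV r1, #100 → r1=100
LDR r5, [r1] → r5=M[100]=-5
AND r3, r3, r5 → r3=10&(-5)=10
ADD r1, r1, #4 → r1=100+4=104
ADD r4, r4, #1 → r4=4+1=5
CMP r4, #11  (cmp 5,11)
BNE L0: taken
LDR r5, [r1] → r5=M[104]=4
AND r3, r3, r5 → r3=10&4=0
ADD r1, r1, #4 → r1=104+4=108
ADD r4, r4, #1 → r4=5+1=6
CMP r4, #11  (cmp 6,11)
BNE L0: taken
LDR r5, [r1] → r5=M[108]=4
AND r3, r3, r5 → r3=0&4=0
ADD r1, r1, #4 → r1=108+4=112
ADD r4, r4, #1 → r4=6+1=7
CMP r4, #11  (cmp 7,11)
BNE L0: taken
LDR r5, [r1] → r5=M[112]=-2
AND r3, r3, r5 → r3=0&(-2)=0
ADD r1, r1, #4 → r1=112+4=116
ADD r4, r4, #1 → r4=7+1=8
CMP r4, #11  (cmp 8,11)
BNE L0: taken
LDR r5, [r1] → r5=M[116]=-4
AND r3, r3, r5 → r3=0&(-4)=0
ADD r1, r1, #4 → r1=116+4=120
ADD r4, r4, #1 → r4=8+1=9
CMP r4, #11  (cmp 9,11)
BNE L0: taken
LDR r5, [r1] → r5=M[120]=26
AND r3, r3, r5 → r3=0&26=0
ADD r1, r1, #4 → r1=120+4=124
ADD r4, r4, #1 → r4=9+1=10
CMP r4, #11  (cmp 10,11)
BNE L0: taken
LDR r5, [r1] → r5=M[124]=3
AND r3, r3, r5 → r3=0&3=0
ADD r1, r1, #4 → r1=124+4=128
ADD r4, r4, #1 → r4=10+1=11
CMP r4, #11  (cmp 11,11)
BNE L0: not taken
halt.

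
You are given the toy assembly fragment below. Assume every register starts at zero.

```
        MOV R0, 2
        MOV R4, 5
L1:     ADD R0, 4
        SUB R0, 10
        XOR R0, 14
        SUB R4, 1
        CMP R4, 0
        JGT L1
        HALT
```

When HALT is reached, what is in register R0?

-78

R0=2
R4=5
R0=2+4=6
R0=6-10=-4
R0=(-4)^14=-14
R4=5-1=4
CMP R4, 0  (cmp 4,0)
JGT L1: taken
R0=(-14)+4=-10
R0=(-10)-10=-20
R0=(-20)^14=-30
R4=4-1=3
CMP R4, 0  (cmp 3,0)
JGT L1: taken
R0=(-30)+4=-26
R0=(-26)-10=-36
R0=(-36)^14=-46
R4=3-1=2
CMP R4, 0  (cmp 2,0)
JGT L1: taken
R0=(-46)+4=-42
R0=(-42)-10=-52
R0=(-52)^14=-62
R4=2-1=1
CMP R4, 0  (cmp 1,0)
JGT L1: taken
R0=(-62)+4=-58
R0=(-58)-10=-68
R0=(-68)^14=-78
R4=1-1=0
CMP R4, 0  (cmp 0,0)
JGT L1: not taken
halt.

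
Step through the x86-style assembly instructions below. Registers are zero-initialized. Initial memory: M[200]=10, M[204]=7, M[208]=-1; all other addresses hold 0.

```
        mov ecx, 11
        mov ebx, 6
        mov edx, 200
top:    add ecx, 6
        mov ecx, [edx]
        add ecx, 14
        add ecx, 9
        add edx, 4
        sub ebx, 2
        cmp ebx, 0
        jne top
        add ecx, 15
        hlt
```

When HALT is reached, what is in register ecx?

after mov ecx, 11: ecx=11
after mov ebx, 6: ebx=6
after mov edx, 200: edx=200
after add ecx, 6: ecx=11+6=17
after mov ecx, [edx]: ecx=M[200]=10
after add ecx, 14: ecx=10+14=24
after add ecx, 9: ecx=24+9=33
after add edx, 4: edx=200+4=204
after sub ebx, 2: ebx=6-2=4
cmp ebx, 0  (cmp 4,0)
jne top: taken
after add ecx, 6: ecx=33+6=39
after mov ecx, [edx]: ecx=M[204]=7
after add ecx, 14: ecx=7+14=21
after add ecx, 9: ecx=21+9=30
after add edx, 4: edx=204+4=208
after sub ebx, 2: ebx=4-2=2
cmp ebx, 0  (cmp 2,0)
jne top: taken
after add ecx, 6: ecx=30+6=36
after mov ecx, [edx]: ecx=M[208]=-1
after add ecx, 14: ecx=(-1)+14=13
after add ecx, 9: ecx=13+9=22
after add edx, 4: edx=208+4=212
after sub ebx, 2: ebx=2-2=0
cmp ebx, 0  (cmp 0,0)
jne top: not taken
after add ecx, 15: ecx=22+15=37
halt.

37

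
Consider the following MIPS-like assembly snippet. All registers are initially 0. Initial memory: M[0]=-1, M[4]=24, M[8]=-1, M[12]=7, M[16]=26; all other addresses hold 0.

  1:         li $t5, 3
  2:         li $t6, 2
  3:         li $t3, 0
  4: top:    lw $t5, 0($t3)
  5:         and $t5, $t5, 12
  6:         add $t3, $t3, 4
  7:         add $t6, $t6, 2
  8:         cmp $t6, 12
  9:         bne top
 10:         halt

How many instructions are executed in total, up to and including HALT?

34

$t5=3
$t6=2
$t3=0
$t5=M[0]=-1
$t5=(-1)&12=12
$t3=0+4=4
$t6=2+2=4
cmp $t6, 12  (cmp 4,12)
bne top: taken
$t5=M[4]=24
$t5=24&12=8
$t3=4+4=8
$t6=4+2=6
cmp $t6, 12  (cmp 6,12)
bne top: taken
$t5=M[8]=-1
$t5=(-1)&12=12
$t3=8+4=12
$t6=6+2=8
cmp $t6, 12  (cmp 8,12)
bne top: taken
$t5=M[12]=7
$t5=7&12=4
$t3=12+4=16
$t6=8+2=10
cmp $t6, 12  (cmp 10,12)
bne top: taken
$t5=M[16]=26
$t5=26&12=8
$t3=16+4=20
$t6=10+2=12
cmp $t6, 12  (cmp 12,12)
bne top: not taken
halt.
Total executed instructions: 34.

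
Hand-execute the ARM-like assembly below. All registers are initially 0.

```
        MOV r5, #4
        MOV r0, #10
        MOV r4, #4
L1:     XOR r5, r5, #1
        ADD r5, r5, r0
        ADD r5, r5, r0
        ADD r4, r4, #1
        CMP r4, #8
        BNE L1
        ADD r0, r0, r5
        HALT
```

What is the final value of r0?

94

r5=4
r0=10
r4=4
r5=4^1=5
r5=5+10=15
r5=15+10=25
r4=4+1=5
CMP r4, #8  (cmp 5,8)
BNE L1: taken
r5=25^1=24
r5=24+10=34
r5=34+10=44
r4=5+1=6
CMP r4, #8  (cmp 6,8)
BNE L1: taken
r5=44^1=45
r5=45+10=55
r5=55+10=65
r4=6+1=7
CMP r4, #8  (cmp 7,8)
BNE L1: taken
r5=65^1=64
r5=64+10=74
r5=74+10=84
r4=7+1=8
CMP r4, #8  (cmp 8,8)
BNE L1: not taken
r0=10+84=94
halt.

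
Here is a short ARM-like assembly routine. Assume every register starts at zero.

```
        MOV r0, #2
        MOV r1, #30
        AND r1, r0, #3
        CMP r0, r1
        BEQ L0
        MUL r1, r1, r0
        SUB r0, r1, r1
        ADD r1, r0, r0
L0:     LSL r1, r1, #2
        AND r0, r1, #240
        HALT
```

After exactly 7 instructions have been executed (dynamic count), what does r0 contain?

r0=2
r1=30
r1=2&3=2
CMP r0, r1  (cmp 2,2)
BEQ L0: taken
r1=2<<2=8
r0=8&240=0
After step 7: r0 = 0.

0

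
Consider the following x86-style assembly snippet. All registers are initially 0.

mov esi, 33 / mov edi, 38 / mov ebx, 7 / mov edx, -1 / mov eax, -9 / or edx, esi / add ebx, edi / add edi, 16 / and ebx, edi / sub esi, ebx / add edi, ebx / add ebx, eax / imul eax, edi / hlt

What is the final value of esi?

mov esi, 33 → esi=33
mov edi, 38 → edi=38
mov ebx, 7 → ebx=7
mov edx, -1 → edx=-1
mov eax, -9 → eax=-9
or edx, esi → edx=(-1)|33=-1
add ebx, edi → ebx=7+38=45
add edi, 16 → edi=38+16=54
and ebx, edi → ebx=45&54=36
sub esi, ebx → esi=33-36=-3
add edi, ebx → edi=54+36=90
add ebx, eax → ebx=36+(-9)=27
imul eax, edi → eax=(-9)*90=-810
halt.

-3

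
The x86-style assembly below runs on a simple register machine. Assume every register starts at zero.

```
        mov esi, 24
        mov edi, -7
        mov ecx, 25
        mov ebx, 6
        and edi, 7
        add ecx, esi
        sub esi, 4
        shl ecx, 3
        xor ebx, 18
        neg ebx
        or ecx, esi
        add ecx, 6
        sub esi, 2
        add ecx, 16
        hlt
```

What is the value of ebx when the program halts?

mov esi, 24 → esi=24
mov edi, -7 → edi=-7
mov ecx, 25 → ecx=25
mov ebx, 6 → ebx=6
and edi, 7 → edi=(-7)&7=1
add ecx, esi → ecx=25+24=49
sub esi, 4 → esi=24-4=20
shl ecx, 3 → ecx=49<<3=392
xor ebx, 18 → ebx=6^18=20
neg ebx → ebx=-(20)=-20
or ecx, esi → ecx=392|20=412
add ecx, 6 → ecx=412+6=418
sub esi, 2 → esi=20-2=18
add ecx, 16 → ecx=418+16=434
halt.

-20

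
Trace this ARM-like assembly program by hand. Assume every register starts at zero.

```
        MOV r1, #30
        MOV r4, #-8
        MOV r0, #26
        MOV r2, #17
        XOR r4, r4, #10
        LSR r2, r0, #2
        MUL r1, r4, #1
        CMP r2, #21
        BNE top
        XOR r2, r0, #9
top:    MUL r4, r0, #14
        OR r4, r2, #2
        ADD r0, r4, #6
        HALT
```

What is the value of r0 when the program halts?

after MOV r1, #30: r1=30
after MOV r4, #-8: r4=-8
after MOV r0, #26: r0=26
after MOV r2, #17: r2=17
after XOR r4, r4, #10: r4=(-8)^10=-14
after LSR r2, r0, #2: r2=26>>2=6
after MUL r1, r4, #1: r1=(-14)*1=-14
CMP r2, #21  (cmp 6,21)
BNE top: taken
after MUL r4, r0, #14: r4=26*14=364
after OR r4, r2, #2: r4=6|2=6
after ADD r0, r4, #6: r0=6+6=12
halt.

12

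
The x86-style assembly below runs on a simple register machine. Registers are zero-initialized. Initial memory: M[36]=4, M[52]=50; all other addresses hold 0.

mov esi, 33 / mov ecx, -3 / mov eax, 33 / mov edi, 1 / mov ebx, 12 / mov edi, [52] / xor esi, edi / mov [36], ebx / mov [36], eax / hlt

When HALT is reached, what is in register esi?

19

after mov esi, 33: esi=33
after mov ecx, -3: ecx=-3
after mov eax, 33: eax=33
after mov edi, 1: edi=1
after mov ebx, 12: ebx=12
after mov edi, [52]: edi=M[52]=50
after xor esi, edi: esi=33^50=19
mov [36], ebx → M[36]=12
mov [36], eax → M[36]=33
halt.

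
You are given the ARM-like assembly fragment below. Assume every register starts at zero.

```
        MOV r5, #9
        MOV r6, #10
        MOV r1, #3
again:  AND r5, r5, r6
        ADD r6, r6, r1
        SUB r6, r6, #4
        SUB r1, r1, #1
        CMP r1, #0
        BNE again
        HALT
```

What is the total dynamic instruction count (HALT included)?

22

MOV r5, #9 → r5=9
MOV r6, #10 → r6=10
MOV r1, #3 → r1=3
AND r5, r5, r6 → r5=9&10=8
ADD r6, r6, r1 → r6=10+3=13
SUB r6, r6, #4 → r6=13-4=9
SUB r1, r1, #1 → r1=3-1=2
CMP r1, #0  (cmp 2,0)
BNE again: taken
AND r5, r5, r6 → r5=8&9=8
ADD r6, r6, r1 → r6=9+2=11
SUB r6, r6, #4 → r6=11-4=7
SUB r1, r1, #1 → r1=2-1=1
CMP r1, #0  (cmp 1,0)
BNE again: taken
AND r5, r5, r6 → r5=8&7=0
ADD r6, r6, r1 → r6=7+1=8
SUB r6, r6, #4 → r6=8-4=4
SUB r1, r1, #1 → r1=1-1=0
CMP r1, #0  (cmp 0,0)
BNE again: not taken
halt.
Total executed instructions: 22.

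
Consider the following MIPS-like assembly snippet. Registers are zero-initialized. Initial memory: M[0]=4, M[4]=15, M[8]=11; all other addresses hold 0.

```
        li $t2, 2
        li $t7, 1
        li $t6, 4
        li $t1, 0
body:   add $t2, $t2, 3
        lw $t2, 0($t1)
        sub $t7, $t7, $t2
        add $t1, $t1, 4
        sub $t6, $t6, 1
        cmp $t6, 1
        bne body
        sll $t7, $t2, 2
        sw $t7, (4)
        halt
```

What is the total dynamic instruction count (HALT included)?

28

$t2=2
$t7=1
$t6=4
$t1=0
$t2=2+3=5
$t2=M[0]=4
$t7=1-4=-3
$t1=0+4=4
$t6=4-1=3
cmp $t6, 1  (cmp 3,1)
bne body: taken
$t2=4+3=7
$t2=M[4]=15
$t7=(-3)-15=-18
$t1=4+4=8
$t6=3-1=2
cmp $t6, 1  (cmp 2,1)
bne body: taken
$t2=15+3=18
$t2=M[8]=11
$t7=(-18)-11=-29
$t1=8+4=12
$t6=2-1=1
cmp $t6, 1  (cmp 1,1)
bne body: not taken
$t7=11<<2=44
sw $t7, (4) → M[4]=44
halt.
Total executed instructions: 28.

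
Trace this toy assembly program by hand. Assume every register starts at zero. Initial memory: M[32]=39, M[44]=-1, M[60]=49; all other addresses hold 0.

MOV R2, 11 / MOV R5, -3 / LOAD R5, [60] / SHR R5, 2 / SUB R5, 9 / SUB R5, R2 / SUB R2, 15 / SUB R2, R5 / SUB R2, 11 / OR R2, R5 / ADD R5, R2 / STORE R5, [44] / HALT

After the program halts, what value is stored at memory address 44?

MOV R2, 11 → R2=11
MOV R5, -3 → R5=-3
LOAD R5, [60] → R5=M[60]=49
SHR R5, 2 → R5=49>>2=12
SUB R5, 9 → R5=12-9=3
SUB R5, R2 → R5=3-11=-8
SUB R2, 15 → R2=11-15=-4
SUB R2, R5 → R2=(-4)-(-8)=4
SUB R2, 11 → R2=4-11=-7
OR R2, R5 → R2=(-7)|(-8)=-7
ADD R5, R2 → R5=(-8)+(-7)=-15
STORE R5, [44] → M[44]=-15
halt.

-15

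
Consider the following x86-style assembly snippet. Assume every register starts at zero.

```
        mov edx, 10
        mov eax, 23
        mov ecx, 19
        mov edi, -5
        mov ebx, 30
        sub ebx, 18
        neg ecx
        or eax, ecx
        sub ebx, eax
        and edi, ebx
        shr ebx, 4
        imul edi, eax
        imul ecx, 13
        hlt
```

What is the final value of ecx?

mov edx, 10 → edx=10
mov eax, 23 → eax=23
mov ecx, 19 → ecx=19
mov edi, -5 → edi=-5
mov ebx, 30 → ebx=30
sub ebx, 18 → ebx=30-18=12
neg ecx → ecx=-(19)=-19
or eax, ecx → eax=23|(-19)=-1
sub ebx, eax → ebx=12-(-1)=13
and edi, ebx → edi=(-5)&13=9
shr ebx, 4 → ebx=13>>4=0
imul edi, eax → edi=9*(-1)=-9
imul ecx, 13 → ecx=(-19)*13=-247
halt.

-247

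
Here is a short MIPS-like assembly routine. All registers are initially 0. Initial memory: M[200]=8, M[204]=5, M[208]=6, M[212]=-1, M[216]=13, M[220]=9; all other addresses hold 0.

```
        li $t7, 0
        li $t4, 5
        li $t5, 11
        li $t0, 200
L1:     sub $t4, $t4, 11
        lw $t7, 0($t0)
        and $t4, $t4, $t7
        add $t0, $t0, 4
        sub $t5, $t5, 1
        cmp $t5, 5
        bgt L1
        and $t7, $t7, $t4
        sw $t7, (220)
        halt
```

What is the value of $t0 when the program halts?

224

$t7=0
$t4=5
$t5=11
$t0=200
$t4=5-11=-6
$t7=M[200]=8
$t4=(-6)&8=8
$t0=200+4=204
$t5=11-1=10
cmp $t5, 5  (cmp 10,5)
bgt L1: taken
$t4=8-11=-3
$t7=M[204]=5
$t4=(-3)&5=5
$t0=204+4=208
$t5=10-1=9
cmp $t5, 5  (cmp 9,5)
bgt L1: taken
$t4=5-11=-6
$t7=M[208]=6
$t4=(-6)&6=2
$t0=208+4=212
$t5=9-1=8
cmp $t5, 5  (cmp 8,5)
bgt L1: taken
$t4=2-11=-9
$t7=M[212]=-1
$t4=(-9)&(-1)=-9
$t0=212+4=216
$t5=8-1=7
cmp $t5, 5  (cmp 7,5)
bgt L1: taken
$t4=(-9)-11=-20
$t7=M[216]=13
$t4=(-20)&13=12
$t0=216+4=220
$t5=7-1=6
cmp $t5, 5  (cmp 6,5)
bgt L1: taken
$t4=12-11=1
$t7=M[220]=9
$t4=1&9=1
$t0=220+4=224
$t5=6-1=5
cmp $t5, 5  (cmp 5,5)
bgt L1: not taken
$t7=9&1=1
sw $t7, (220) → M[220]=1
halt.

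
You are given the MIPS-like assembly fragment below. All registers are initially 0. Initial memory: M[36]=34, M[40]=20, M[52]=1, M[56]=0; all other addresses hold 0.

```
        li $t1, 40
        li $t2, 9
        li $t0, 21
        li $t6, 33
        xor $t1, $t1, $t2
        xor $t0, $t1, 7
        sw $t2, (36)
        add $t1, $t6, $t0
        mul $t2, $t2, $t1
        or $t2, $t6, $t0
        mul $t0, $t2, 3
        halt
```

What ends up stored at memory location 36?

after li $t1, 40: $t1=40
after li $t2, 9: $t2=9
after li $t0, 21: $t0=21
after li $t6, 33: $t6=33
after xor $t1, $t1, $t2: $t1=40^9=33
after xor $t0, $t1, 7: $t0=33^7=38
sw $t2, (36) → M[36]=9
after add $t1, $t6, $t0: $t1=33+38=71
after mul $t2, $t2, $t1: $t2=9*71=639
after or $t2, $t6, $t0: $t2=33|38=39
after mul $t0, $t2, 3: $t0=39*3=117
halt.

9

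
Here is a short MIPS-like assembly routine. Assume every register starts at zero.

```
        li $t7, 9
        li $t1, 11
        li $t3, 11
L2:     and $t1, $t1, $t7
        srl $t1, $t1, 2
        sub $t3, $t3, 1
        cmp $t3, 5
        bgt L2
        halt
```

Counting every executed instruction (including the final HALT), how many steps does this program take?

li $t7, 9 → $t7=9
li $t1, 11 → $t1=11
li $t3, 11 → $t3=11
and $t1, $t1, $t7 → $t1=11&9=9
srl $t1, $t1, 2 → $t1=9>>2=2
sub $t3, $t3, 1 → $t3=11-1=10
cmp $t3, 5  (cmp 10,5)
bgt L2: taken
and $t1, $t1, $t7 → $t1=2&9=0
srl $t1, $t1, 2 → $t1=0>>2=0
sub $t3, $t3, 1 → $t3=10-1=9
cmp $t3, 5  (cmp 9,5)
bgt L2: taken
and $t1, $t1, $t7 → $t1=0&9=0
srl $t1, $t1, 2 → $t1=0>>2=0
sub $t3, $t3, 1 → $t3=9-1=8
cmp $t3, 5  (cmp 8,5)
bgt L2: taken
and $t1, $t1, $t7 → $t1=0&9=0
srl $t1, $t1, 2 → $t1=0>>2=0
sub $t3, $t3, 1 → $t3=8-1=7
cmp $t3, 5  (cmp 7,5)
bgt L2: taken
and $t1, $t1, $t7 → $t1=0&9=0
srl $t1, $t1, 2 → $t1=0>>2=0
sub $t3, $t3, 1 → $t3=7-1=6
cmp $t3, 5  (cmp 6,5)
bgt L2: taken
and $t1, $t1, $t7 → $t1=0&9=0
srl $t1, $t1, 2 → $t1=0>>2=0
sub $t3, $t3, 1 → $t3=6-1=5
cmp $t3, 5  (cmp 5,5)
bgt L2: not taken
halt.
Total executed instructions: 34.

34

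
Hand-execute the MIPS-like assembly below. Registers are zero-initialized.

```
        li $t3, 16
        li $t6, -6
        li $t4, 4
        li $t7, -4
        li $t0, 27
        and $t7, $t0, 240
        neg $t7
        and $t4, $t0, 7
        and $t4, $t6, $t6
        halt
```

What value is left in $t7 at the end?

after li $t3, 16: $t3=16
after li $t6, -6: $t6=-6
after li $t4, 4: $t4=4
after li $t7, -4: $t7=-4
after li $t0, 27: $t0=27
after and $t7, $t0, 240: $t7=27&240=16
after neg $t7: $t7=-(16)=-16
after and $t4, $t0, 7: $t4=27&7=3
after and $t4, $t6, $t6: $t4=(-6)&(-6)=-6
halt.

-16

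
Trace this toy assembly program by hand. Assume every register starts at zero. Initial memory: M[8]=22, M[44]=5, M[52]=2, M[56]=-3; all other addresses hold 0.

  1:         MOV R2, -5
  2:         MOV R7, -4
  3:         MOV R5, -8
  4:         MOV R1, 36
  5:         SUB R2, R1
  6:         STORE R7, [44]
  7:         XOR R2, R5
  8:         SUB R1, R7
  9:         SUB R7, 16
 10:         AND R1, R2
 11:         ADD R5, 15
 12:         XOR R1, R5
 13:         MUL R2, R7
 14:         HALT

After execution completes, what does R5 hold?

R2=-5
R7=-4
R5=-8
R1=36
R2=(-5)-36=-41
STORE R7, [44] → M[44]=-4
R2=(-41)^(-8)=47
R1=36-(-4)=40
R7=(-4)-16=-20
R1=40&47=40
R5=(-8)+15=7
R1=40^7=47
R2=47*(-20)=-940
halt.

7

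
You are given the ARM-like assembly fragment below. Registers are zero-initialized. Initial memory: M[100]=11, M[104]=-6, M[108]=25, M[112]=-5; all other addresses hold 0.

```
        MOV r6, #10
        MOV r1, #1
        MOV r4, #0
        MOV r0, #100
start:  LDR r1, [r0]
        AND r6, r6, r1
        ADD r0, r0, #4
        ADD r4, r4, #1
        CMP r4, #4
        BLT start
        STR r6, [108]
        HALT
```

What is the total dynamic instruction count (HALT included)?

30

after MOV r6, #10: r6=10
after MOV r1, #1: r1=1
after MOV r4, #0: r4=0
after MOV r0, #100: r0=100
after LDR r1, [r0]: r1=M[100]=11
after AND r6, r6, r1: r6=10&11=10
after ADD r0, r0, #4: r0=100+4=104
after ADD r4, r4, #1: r4=0+1=1
CMP r4, #4  (cmp 1,4)
BLT start: taken
after LDR r1, [r0]: r1=M[104]=-6
after AND r6, r6, r1: r6=10&(-6)=10
after ADD r0, r0, #4: r0=104+4=108
after ADD r4, r4, #1: r4=1+1=2
CMP r4, #4  (cmp 2,4)
BLT start: taken
after LDR r1, [r0]: r1=M[108]=25
after AND r6, r6, r1: r6=10&25=8
after ADD r0, r0, #4: r0=108+4=112
after ADD r4, r4, #1: r4=2+1=3
CMP r4, #4  (cmp 3,4)
BLT start: taken
after LDR r1, [r0]: r1=M[112]=-5
after AND r6, r6, r1: r6=8&(-5)=8
after ADD r0, r0, #4: r0=112+4=116
after ADD r4, r4, #1: r4=3+1=4
CMP r4, #4  (cmp 4,4)
BLT start: not taken
STR r6, [108] → M[108]=8
halt.
Total executed instructions: 30.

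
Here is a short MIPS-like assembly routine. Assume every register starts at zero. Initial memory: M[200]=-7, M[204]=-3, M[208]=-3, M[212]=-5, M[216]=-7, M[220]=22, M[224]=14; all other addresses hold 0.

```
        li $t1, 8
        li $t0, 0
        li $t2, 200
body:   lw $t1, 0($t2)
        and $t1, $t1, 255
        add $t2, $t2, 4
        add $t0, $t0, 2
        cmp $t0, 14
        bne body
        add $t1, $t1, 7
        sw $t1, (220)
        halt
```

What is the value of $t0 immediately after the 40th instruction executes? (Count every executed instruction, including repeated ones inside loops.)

after li $t1, 8: $t1=8
after li $t0, 0: $t0=0
after li $t2, 200: $t2=200
after lw $t1, 0($t2): $t1=M[200]=-7
after and $t1, $t1, 255: $t1=(-7)&255=249
after add $t2, $t2, 4: $t2=200+4=204
after add $t0, $t0, 2: $t0=0+2=2
cmp $t0, 14  (cmp 2,14)
bne body: taken
after lw $t1, 0($t2): $t1=M[204]=-3
after and $t1, $t1, 255: $t1=(-3)&255=253
after add $t2, $t2, 4: $t2=204+4=208
after add $t0, $t0, 2: $t0=2+2=4
cmp $t0, 14  (cmp 4,14)
bne body: taken
after lw $t1, 0($t2): $t1=M[208]=-3
after and $t1, $t1, 255: $t1=(-3)&255=253
after add $t2, $t2, 4: $t2=208+4=212
after add $t0, $t0, 2: $t0=4+2=6
cmp $t0, 14  (cmp 6,14)
bne body: taken
after lw $t1, 0($t2): $t1=M[212]=-5
after and $t1, $t1, 255: $t1=(-5)&255=251
after add $t2, $t2, 4: $t2=212+4=216
after add $t0, $t0, 2: $t0=6+2=8
cmp $t0, 14  (cmp 8,14)
bne body: taken
after lw $t1, 0($t2): $t1=M[216]=-7
after and $t1, $t1, 255: $t1=(-7)&255=249
after add $t2, $t2, 4: $t2=216+4=220
after add $t0, $t0, 2: $t0=8+2=10
cmp $t0, 14  (cmp 10,14)
bne body: taken
after lw $t1, 0($t2): $t1=M[220]=22
after and $t1, $t1, 255: $t1=22&255=22
after add $t2, $t2, 4: $t2=220+4=224
after add $t0, $t0, 2: $t0=10+2=12
cmp $t0, 14  (cmp 12,14)
bne body: taken
after lw $t1, 0($t2): $t1=M[224]=14
After step 40: $t0 = 12.

12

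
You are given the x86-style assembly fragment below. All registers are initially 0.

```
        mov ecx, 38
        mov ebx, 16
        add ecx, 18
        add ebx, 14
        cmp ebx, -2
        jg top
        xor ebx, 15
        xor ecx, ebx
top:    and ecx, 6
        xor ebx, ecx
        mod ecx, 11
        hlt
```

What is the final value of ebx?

30

ecx=38
ebx=16
ecx=38+18=56
ebx=16+14=30
cmp ebx, -2  (cmp 30,-2)
jg top: taken
ecx=56&6=0
ebx=30^0=30
ecx=0%11=0
halt.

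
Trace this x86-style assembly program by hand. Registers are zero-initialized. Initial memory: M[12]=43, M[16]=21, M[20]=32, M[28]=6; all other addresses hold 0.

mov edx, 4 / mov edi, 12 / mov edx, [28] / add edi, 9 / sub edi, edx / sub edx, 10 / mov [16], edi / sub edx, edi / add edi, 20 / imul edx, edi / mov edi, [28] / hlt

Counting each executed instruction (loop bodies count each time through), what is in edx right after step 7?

mov edx, 4 → edx=4
mov edi, 12 → edi=12
mov edx, [28] → edx=M[28]=6
add edi, 9 → edi=12+9=21
sub edi, edx → edi=21-6=15
sub edx, 10 → edx=6-10=-4
mov [16], edi → M[16]=15
After step 7: edx = -4.

-4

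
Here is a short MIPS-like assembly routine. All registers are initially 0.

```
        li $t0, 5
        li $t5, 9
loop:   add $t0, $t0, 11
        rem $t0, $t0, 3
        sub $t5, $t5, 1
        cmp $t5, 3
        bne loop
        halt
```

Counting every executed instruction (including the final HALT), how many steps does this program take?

33

li $t0, 5 → $t0=5
li $t5, 9 → $t5=9
add $t0, $t0, 11 → $t0=5+11=16
rem $t0, $t0, 3 → $t0=16%3=1
sub $t5, $t5, 1 → $t5=9-1=8
cmp $t5, 3  (cmp 8,3)
bne loop: taken
add $t0, $t0, 11 → $t0=1+11=12
rem $t0, $t0, 3 → $t0=12%3=0
sub $t5, $t5, 1 → $t5=8-1=7
cmp $t5, 3  (cmp 7,3)
bne loop: taken
add $t0, $t0, 11 → $t0=0+11=11
rem $t0, $t0, 3 → $t0=11%3=2
sub $t5, $t5, 1 → $t5=7-1=6
cmp $t5, 3  (cmp 6,3)
bne loop: taken
add $t0, $t0, 11 → $t0=2+11=13
rem $t0, $t0, 3 → $t0=13%3=1
sub $t5, $t5, 1 → $t5=6-1=5
cmp $t5, 3  (cmp 5,3)
bne loop: taken
add $t0, $t0, 11 → $t0=1+11=12
rem $t0, $t0, 3 → $t0=12%3=0
sub $t5, $t5, 1 → $t5=5-1=4
cmp $t5, 3  (cmp 4,3)
bne loop: taken
add $t0, $t0, 11 → $t0=0+11=11
rem $t0, $t0, 3 → $t0=11%3=2
sub $t5, $t5, 1 → $t5=4-1=3
cmp $t5, 3  (cmp 3,3)
bne loop: not taken
halt.
Total executed instructions: 33.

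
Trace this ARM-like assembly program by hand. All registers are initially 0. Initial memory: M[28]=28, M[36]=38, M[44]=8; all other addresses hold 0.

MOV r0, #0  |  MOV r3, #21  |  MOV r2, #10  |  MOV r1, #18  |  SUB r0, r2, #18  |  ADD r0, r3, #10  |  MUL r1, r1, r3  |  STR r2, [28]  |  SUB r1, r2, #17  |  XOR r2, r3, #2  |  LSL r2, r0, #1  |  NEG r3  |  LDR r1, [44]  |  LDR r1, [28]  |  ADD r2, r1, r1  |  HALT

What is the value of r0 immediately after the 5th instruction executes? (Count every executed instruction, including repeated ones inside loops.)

after MOV r0, #0: r0=0
after MOV r3, #21: r3=21
after MOV r2, #10: r2=10
after MOV r1, #18: r1=18
after SUB r0, r2, #18: r0=10-18=-8
After step 5: r0 = -8.

-8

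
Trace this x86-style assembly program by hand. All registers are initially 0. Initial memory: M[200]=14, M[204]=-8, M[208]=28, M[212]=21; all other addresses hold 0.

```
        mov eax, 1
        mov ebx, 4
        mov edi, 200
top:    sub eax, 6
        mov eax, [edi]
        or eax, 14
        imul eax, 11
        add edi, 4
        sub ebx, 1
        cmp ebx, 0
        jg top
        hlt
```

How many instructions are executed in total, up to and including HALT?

after mov eax, 1: eax=1
after mov ebx, 4: ebx=4
after mov edi, 200: edi=200
after sub eax, 6: eax=1-6=-5
after mov eax, [edi]: eax=M[200]=14
after or eax, 14: eax=14|14=14
after imul eax, 11: eax=14*11=154
after add edi, 4: edi=200+4=204
after sub ebx, 1: ebx=4-1=3
cmp ebx, 0  (cmp 3,0)
jg top: taken
after sub eax, 6: eax=154-6=148
after mov eax, [edi]: eax=M[204]=-8
after or eax, 14: eax=(-8)|14=-2
after imul eax, 11: eax=(-2)*11=-22
after add edi, 4: edi=204+4=208
after sub ebx, 1: ebx=3-1=2
cmp ebx, 0  (cmp 2,0)
jg top: taken
after sub eax, 6: eax=(-22)-6=-28
after mov eax, [edi]: eax=M[208]=28
after or eax, 14: eax=28|14=30
after imul eax, 11: eax=30*11=330
after add edi, 4: edi=208+4=212
after sub ebx, 1: ebx=2-1=1
cmp ebx, 0  (cmp 1,0)
jg top: taken
after sub eax, 6: eax=330-6=324
after mov eax, [edi]: eax=M[212]=21
after or eax, 14: eax=21|14=31
after imul eax, 11: eax=31*11=341
after add edi, 4: edi=212+4=216
after sub ebx, 1: ebx=1-1=0
cmp ebx, 0  (cmp 0,0)
jg top: not taken
halt.
Total executed instructions: 36.

36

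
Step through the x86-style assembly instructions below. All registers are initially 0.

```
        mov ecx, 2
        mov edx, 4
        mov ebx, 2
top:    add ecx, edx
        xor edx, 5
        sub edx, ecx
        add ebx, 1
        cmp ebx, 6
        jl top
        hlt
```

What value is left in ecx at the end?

-8

after mov ecx, 2: ecx=2
after mov edx, 4: edx=4
after mov ebx, 2: ebx=2
after add ecx, edx: ecx=2+4=6
after xor edx, 5: edx=4^5=1
after sub edx, ecx: edx=1-6=-5
after add ebx, 1: ebx=2+1=3
cmp ebx, 6  (cmp 3,6)
jl top: taken
after add ecx, edx: ecx=6+(-5)=1
after xor edx, 5: edx=(-5)^5=-2
after sub edx, ecx: edx=(-2)-1=-3
after add ebx, 1: ebx=3+1=4
cmp ebx, 6  (cmp 4,6)
jl top: taken
after add ecx, edx: ecx=1+(-3)=-2
after xor edx, 5: edx=(-3)^5=-8
after sub edx, ecx: edx=(-8)-(-2)=-6
after add ebx, 1: ebx=4+1=5
cmp ebx, 6  (cmp 5,6)
jl top: taken
after add ecx, edx: ecx=(-2)+(-6)=-8
after xor edx, 5: edx=(-6)^5=-1
after sub edx, ecx: edx=(-1)-(-8)=7
after add ebx, 1: ebx=5+1=6
cmp ebx, 6  (cmp 6,6)
jl top: not taken
halt.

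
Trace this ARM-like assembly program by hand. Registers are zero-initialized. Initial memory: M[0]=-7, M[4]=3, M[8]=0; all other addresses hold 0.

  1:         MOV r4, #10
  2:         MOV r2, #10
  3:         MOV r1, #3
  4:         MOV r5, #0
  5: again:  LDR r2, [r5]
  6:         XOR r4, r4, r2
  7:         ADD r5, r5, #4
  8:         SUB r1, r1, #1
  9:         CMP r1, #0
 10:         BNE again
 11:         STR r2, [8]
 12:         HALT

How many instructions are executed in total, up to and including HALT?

r4=10
r2=10
r1=3
r5=0
r2=M[0]=-7
r4=10^(-7)=-13
r5=0+4=4
r1=3-1=2
CMP r1, #0  (cmp 2,0)
BNE again: taken
r2=M[4]=3
r4=(-13)^3=-16
r5=4+4=8
r1=2-1=1
CMP r1, #0  (cmp 1,0)
BNE again: taken
r2=M[8]=0
r4=(-16)^0=-16
r5=8+4=12
r1=1-1=0
CMP r1, #0  (cmp 0,0)
BNE again: not taken
STR r2, [8] → M[8]=0
halt.
Total executed instructions: 24.

24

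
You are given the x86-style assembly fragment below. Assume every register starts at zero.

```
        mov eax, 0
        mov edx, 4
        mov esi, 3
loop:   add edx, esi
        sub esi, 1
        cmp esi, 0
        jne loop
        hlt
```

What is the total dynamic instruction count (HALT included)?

eax=0
edx=4
esi=3
edx=4+3=7
esi=3-1=2
cmp esi, 0  (cmp 2,0)
jne loop: taken
edx=7+2=9
esi=2-1=1
cmp esi, 0  (cmp 1,0)
jne loop: taken
edx=9+1=10
esi=1-1=0
cmp esi, 0  (cmp 0,0)
jne loop: not taken
halt.
Total executed instructions: 16.

16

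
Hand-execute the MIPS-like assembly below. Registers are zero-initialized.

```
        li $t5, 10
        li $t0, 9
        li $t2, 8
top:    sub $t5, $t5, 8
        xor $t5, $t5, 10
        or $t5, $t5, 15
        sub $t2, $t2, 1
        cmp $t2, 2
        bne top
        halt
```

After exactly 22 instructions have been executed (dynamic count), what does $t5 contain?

7

$t5=10
$t0=9
$t2=8
$t5=10-8=2
$t5=2^10=8
$t5=8|15=15
$t2=8-1=7
cmp $t2, 2  (cmp 7,2)
bne top: taken
$t5=15-8=7
$t5=7^10=13
$t5=13|15=15
$t2=7-1=6
cmp $t2, 2  (cmp 6,2)
bne top: taken
$t5=15-8=7
$t5=7^10=13
$t5=13|15=15
$t2=6-1=5
cmp $t2, 2  (cmp 5,2)
bne top: taken
$t5=15-8=7
After step 22: $t5 = 7.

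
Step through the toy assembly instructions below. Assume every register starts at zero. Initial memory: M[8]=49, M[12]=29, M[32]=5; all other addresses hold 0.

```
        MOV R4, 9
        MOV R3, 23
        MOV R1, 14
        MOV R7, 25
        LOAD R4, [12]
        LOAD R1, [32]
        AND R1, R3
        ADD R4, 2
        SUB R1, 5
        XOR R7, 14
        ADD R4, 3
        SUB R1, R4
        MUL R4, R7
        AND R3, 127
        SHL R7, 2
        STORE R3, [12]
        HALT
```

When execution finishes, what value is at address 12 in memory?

after MOV R4, 9: R4=9
after MOV R3, 23: R3=23
after MOV R1, 14: R1=14
after MOV R7, 25: R7=25
after LOAD R4, [12]: R4=M[12]=29
after LOAD R1, [32]: R1=M[32]=5
after AND R1, R3: R1=5&23=5
after ADD R4, 2: R4=29+2=31
after SUB R1, 5: R1=5-5=0
after XOR R7, 14: R7=25^14=23
after ADD R4, 3: R4=31+3=34
after SUB R1, R4: R1=0-34=-34
after MUL R4, R7: R4=34*23=782
after AND R3, 127: R3=23&127=23
after SHL R7, 2: R7=23<<2=92
STORE R3, [12] → M[12]=23
halt.

23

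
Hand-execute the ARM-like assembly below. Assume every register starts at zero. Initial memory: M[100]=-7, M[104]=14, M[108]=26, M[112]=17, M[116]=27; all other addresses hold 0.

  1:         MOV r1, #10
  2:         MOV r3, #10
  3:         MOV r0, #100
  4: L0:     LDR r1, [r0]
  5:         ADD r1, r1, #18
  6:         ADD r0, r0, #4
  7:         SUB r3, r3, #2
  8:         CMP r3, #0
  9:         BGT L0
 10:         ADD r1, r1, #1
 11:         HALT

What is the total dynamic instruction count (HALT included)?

35

after MOV r1, #10: r1=10
after MOV r3, #10: r3=10
after MOV r0, #100: r0=100
after LDR r1, [r0]: r1=M[100]=-7
after ADD r1, r1, #18: r1=(-7)+18=11
after ADD r0, r0, #4: r0=100+4=104
after SUB r3, r3, #2: r3=10-2=8
CMP r3, #0  (cmp 8,0)
BGT L0: taken
after LDR r1, [r0]: r1=M[104]=14
after ADD r1, r1, #18: r1=14+18=32
after ADD r0, r0, #4: r0=104+4=108
after SUB r3, r3, #2: r3=8-2=6
CMP r3, #0  (cmp 6,0)
BGT L0: taken
after LDR r1, [r0]: r1=M[108]=26
after ADD r1, r1, #18: r1=26+18=44
after ADD r0, r0, #4: r0=108+4=112
after SUB r3, r3, #2: r3=6-2=4
CMP r3, #0  (cmp 4,0)
BGT L0: taken
after LDR r1, [r0]: r1=M[112]=17
after ADD r1, r1, #18: r1=17+18=35
after ADD r0, r0, #4: r0=112+4=116
after SUB r3, r3, #2: r3=4-2=2
CMP r3, #0  (cmp 2,0)
BGT L0: taken
after LDR r1, [r0]: r1=M[116]=27
after ADD r1, r1, #18: r1=27+18=45
after ADD r0, r0, #4: r0=116+4=120
after SUB r3, r3, #2: r3=2-2=0
CMP r3, #0  (cmp 0,0)
BGT L0: not taken
after ADD r1, r1, #1: r1=45+1=46
halt.
Total executed instructions: 35.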